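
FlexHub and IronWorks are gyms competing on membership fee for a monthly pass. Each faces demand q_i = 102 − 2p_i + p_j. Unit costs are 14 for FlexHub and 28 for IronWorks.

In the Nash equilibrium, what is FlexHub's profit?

1946.88

FlexHub's profit: π = (p_{FlexHub} − 14)(102 − 2p_{FlexHub} + p_{IronWorks}).
∂π/∂p_{FlexHub} = 130 − 4p_{FlexHub} + p_{IronWorks} = 0 ⇒ p_{FlexHub} = 32.5 + 0.25p_{IronWorks}.
Similarly p_{IronWorks} = 39.5 + 0.25p_{FlexHub}.
Solving the two reaction functions simultaneously: (1 − (0.25)(0.25))p_{FlexHub} = 32.5 + 0.25·39.5, so 0.9375p_{FlexHub} = 42.375 and p_{FlexHub} = 45.2.
Then p_{IronWorks} = 39.5 + 0.25·45.2 = 50.8.
q_{FlexHub} = 102 − 2·45.2 + 50.8 = 62.4.
Profit = (45.2 − 14)·62.4 = 1946.88.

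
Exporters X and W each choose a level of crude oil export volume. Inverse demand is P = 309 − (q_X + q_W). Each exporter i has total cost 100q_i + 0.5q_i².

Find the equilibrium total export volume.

Exporter X's profit: π = q_X(309 − (q_X + q_W)) − 100q_X − 0.5q_X².
∂π/∂q_X = 209 − 3q_X − q_W = 0, so q_X = 209/3 − (1/3)q_W.
By symmetry q_W = q_X; substituting into the reaction function, (4/3)q_X = 209/3 and q_X = 52.25.
Total export volume: 52.25 + 52.25 = 104.5.

104.5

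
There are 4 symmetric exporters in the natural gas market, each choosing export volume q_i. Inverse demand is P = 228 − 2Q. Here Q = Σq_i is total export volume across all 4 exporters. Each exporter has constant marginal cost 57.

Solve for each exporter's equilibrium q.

17.1

A representative exporter's profit is π_i = q_i(228 − 2Q) − 57q_i, with Q = q_i + Σ_{j≠i} q_j.
First-order condition: 171 − 4q_i − 2Σ_{j≠i} q_j = 0.
In a symmetric equilibrium every exporter chooses the same q, so Σ_{j≠i} q_j = 3q. The condition becomes 171 − 10q = 0, giving q = 171/10 = 17.1.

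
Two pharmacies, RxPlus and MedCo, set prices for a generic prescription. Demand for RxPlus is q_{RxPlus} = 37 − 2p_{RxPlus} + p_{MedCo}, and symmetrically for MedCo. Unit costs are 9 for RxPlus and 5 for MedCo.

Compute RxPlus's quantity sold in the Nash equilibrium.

RxPlus's profit: π = (p_{RxPlus} − 9)(37 − 2p_{RxPlus} + p_{MedCo}).
∂π/∂p_{RxPlus} = 55 − 4p_{RxPlus} + p_{MedCo} = 0 ⇒ p_{RxPlus} = 13.75 + 0.25p_{MedCo}.
Similarly p_{MedCo} = 11.75 + 0.25p_{RxPlus}.
Solving the two reaction functions simultaneously: (1 − (0.25)(0.25))p_{RxPlus} = 13.75 + 0.25·11.75, so 0.9375p_{RxPlus} = 16.6875 and p_{RxPlus} = 17.8.
Then p_{MedCo} = 11.75 + 0.25·17.8 = 16.2.
q_{RxPlus} = 37 − 2·17.8 + 16.2 = 17.6.

17.6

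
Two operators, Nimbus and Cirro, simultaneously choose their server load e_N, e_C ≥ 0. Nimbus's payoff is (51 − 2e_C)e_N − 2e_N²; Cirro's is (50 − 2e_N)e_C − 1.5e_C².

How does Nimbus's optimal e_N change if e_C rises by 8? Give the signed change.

Expanding Nimbus's payoff: 51e_N − 2e_Ce_N − 2e_N².
∂π/∂e_N = 51 − 2e_C − 4e_N = 0, so e_N = 12.75 − 0.5e_C.
The reaction-function slope is −0.5, so an 8-unit rise in e_C moves e_N by −0.5 × 8 = −4. Nimbus's best response falls — the actions are strategic substitutes.

-4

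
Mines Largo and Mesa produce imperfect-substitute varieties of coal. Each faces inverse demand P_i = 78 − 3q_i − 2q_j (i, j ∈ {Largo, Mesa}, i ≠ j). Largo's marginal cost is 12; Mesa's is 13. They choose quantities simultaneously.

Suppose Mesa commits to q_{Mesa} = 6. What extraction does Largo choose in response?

Mine Largo's profit: π = q_{Largo}(78 − 3q_{Largo} − 2q_{Mesa}) − 12q_{Largo}.
∂π/∂q_{Largo} = 66 − 6q_{Largo} − 2q_{Mesa} = 0 ⇒ q_{Largo} = 11 − (1/3)q_{Mesa}.
At q_{Mesa} = 6: q_{Largo} = 11 − (1/3)·6 = 9.

9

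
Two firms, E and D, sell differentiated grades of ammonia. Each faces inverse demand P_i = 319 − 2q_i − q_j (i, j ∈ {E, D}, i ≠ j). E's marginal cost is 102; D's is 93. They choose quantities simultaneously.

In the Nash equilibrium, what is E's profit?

3663.68

Firm E's profit: π = q_E(319 − 2q_E − q_D) − 102q_E.
∂π/∂q_E = 217 − 4q_E − q_D = 0 ⇒ q_E = 54.25 − 0.25q_D.
Similarly q_D = 56.5 − 0.25q_E.
Plugging q_D into E's best response: q_E = 54.25 − 0.25(56.5 − 0.25q_E) ⇒ 0.9375q_E = 40.125, so q_E = 42.8.
Then q_D = 56.5 − 0.25·42.8 = 45.8.
P_E = 319 − 2·42.8 − 45.8 = 187.6.
Profit = (187.6 − 102)·42.8 = 3663.68.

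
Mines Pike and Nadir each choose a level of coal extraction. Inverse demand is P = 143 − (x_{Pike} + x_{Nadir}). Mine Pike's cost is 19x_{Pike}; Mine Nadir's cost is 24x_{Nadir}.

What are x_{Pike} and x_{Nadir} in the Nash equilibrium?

Mine Pike's profit: π = x_{Pike}(143 − (x_{Pike} + x_{Nadir})) − 19x_{Pike}.
∂π/∂x_{Pike} = 124 − 2x_{Pike} − x_{Nadir} = 0, so x_{Pike} = 62 − 0.5x_{Nadir}.
By the same steps for Nadir: x_{Nadir} = 59.5 − 0.5x_{Pike}.
Plugging x_{Nadir} into Pike's best response: x_{Pike} = 62 − 0.5(59.5 − 0.5x_{Pike}) ⇒ 0.75x_{Pike} = 32.25, so x_{Pike} = 43.
Then x_{Nadir} = 59.5 − 0.5·43 = 38.

43, 38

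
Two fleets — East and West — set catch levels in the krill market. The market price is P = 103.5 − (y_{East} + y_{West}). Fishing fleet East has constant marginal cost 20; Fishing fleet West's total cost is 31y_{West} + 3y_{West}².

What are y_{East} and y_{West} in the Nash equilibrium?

39.7, 4.1

Fishing fleet East's profit: π = y_{East}(103.5 − (y_{East} + y_{West})) − 20y_{East}.
∂π/∂y_{East} = 83.5 − 2y_{East} − y_{West} = 0, so y_{East} = 41.75 − 0.5y_{West}.
For West: ∂π/∂y_{West} = 72.5 − 8y_{West} − y_{East} = 0 ⇒ y_{West} = 9.0625 − 0.125y_{East}.
Substituting the second reaction function into the first: y_{East} = 41.75 − 0.5(9.0625 − 0.125y_{East}), which gives 0.9375y_{East} = 1191/32 ⇒ y_{East} = 39.7.
Then y_{West} = 9.0625 − 0.125·39.7 = 4.1.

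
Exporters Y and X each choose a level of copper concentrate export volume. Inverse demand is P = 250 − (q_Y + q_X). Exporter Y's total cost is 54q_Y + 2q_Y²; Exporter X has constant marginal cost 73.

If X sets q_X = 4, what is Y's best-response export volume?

32

Exporter Y's profit: π = q_Y(250 − (q_Y + q_X)) − 54q_Y − 2q_Y².
∂π/∂q_Y = 196 − 6q_Y − q_X = 0, so q_Y = 98/3 − (1/6)q_X.
At q_X = 4: q_Y = 98/3 − (1/6)·4 = 32.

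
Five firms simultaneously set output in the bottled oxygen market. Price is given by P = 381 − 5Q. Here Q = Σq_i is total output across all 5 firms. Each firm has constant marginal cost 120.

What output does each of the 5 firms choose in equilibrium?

8.7

A representative firm's profit is π_i = q_i(381 − 5Q) − 120q_i, with Q = q_i + Σ_{j≠i} q_j.
First-order condition: 261 − 10q_i − 5Σ_{j≠i} q_j = 0.
In a symmetric equilibrium every firm chooses the same q, so Σ_{j≠i} q_j = 4q. The condition becomes 261 − 30q = 0, giving q = 261/30 = 8.7.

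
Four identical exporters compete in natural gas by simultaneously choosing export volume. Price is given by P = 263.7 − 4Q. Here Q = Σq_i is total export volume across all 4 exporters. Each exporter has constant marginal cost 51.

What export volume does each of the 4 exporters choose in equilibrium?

10.635

A representative exporter's profit is π_i = q_i(263.7 − 4Q) − 51q_i, with Q = q_i + Σ_{j≠i} q_j.
First-order condition: 212.7 − 8q_i − 4Σ_{j≠i} q_j = 0.
Imposing symmetry (q_j = q for all j) turns Σ_{j≠i} q_j into 3q, so 212.7 = 20q and q = 10.635.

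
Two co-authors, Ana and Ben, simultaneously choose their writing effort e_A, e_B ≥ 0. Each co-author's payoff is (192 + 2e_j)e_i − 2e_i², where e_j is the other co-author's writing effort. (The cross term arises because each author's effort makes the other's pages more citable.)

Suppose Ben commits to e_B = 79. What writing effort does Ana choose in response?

Ana's payoff is (192 + 2e_B)e_A − 2e_A².
∂π/∂e_A = 192 + 2e_B − 4e_A = 0, so e_A = 48 + 0.5e_B.
At e_B = 79: e_A = 48 + 0.5·79 = 87.5.

87.5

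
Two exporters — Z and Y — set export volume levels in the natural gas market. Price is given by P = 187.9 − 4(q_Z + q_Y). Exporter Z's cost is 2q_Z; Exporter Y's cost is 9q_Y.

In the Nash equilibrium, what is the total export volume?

Exporter Z's profit: π = q_Z(187.9 − 4(q_Z + q_Y)) − 2q_Z.
∂π/∂q_Z = 185.9 − 8q_Z − 4q_Y = 0, so q_Z = 23.2375 − 0.5q_Y.
By the same steps for Y: q_Y = 22.3625 − 0.5q_Z.
Substituting the second reaction function into the first: q_Z = 23.2375 − 0.5(22.3625 − 0.5q_Z), which gives 0.75q_Z = 1929/160 ⇒ q_Z = 16.075.
Then q_Y = 22.3625 − 0.5·16.075 = 14.325.
Total export volume: 16.075 + 14.325 = 30.4.

30.4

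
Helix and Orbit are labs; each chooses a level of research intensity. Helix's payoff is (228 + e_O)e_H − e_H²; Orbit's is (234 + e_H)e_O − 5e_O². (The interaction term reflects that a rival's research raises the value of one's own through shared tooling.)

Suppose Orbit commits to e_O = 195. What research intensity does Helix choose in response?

Expanding Helix's payoff: 228e_H + e_Oe_H − e_H².
∂π/∂e_H = 228 + e_O − 2e_H = 0, so e_H = 114 + 0.5e_O.
At e_O = 195: e_H = 114 + 0.5·195 = 211.5.

211.5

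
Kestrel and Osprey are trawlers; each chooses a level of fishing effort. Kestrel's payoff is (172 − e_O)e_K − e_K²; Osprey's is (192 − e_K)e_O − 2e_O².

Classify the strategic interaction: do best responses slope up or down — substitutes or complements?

strategic substitutes

Expanding Kestrel's payoff: 172e_K − e_Oe_K − e_K².
∂π/∂e_K = 172 − e_O − 2e_K = 0, so e_K = 86 − 0.5e_O.
The best-response slope de_K/de_O = −0.5 < 0: the reaction function is downward-sloping, so the choices are strategic substitutes.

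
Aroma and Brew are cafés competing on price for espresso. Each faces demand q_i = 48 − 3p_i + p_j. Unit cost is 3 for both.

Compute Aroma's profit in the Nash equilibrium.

211.68

Aroma's profit: π = (p_{Aroma} − 3)(48 − 3p_{Aroma} + p_{Brew}).
∂π/∂p_{Aroma} = 57 − 6p_{Aroma} + p_{Brew} = 0 ⇒ p_{Aroma} = 9.5 + (1/6)p_{Brew}.
The game is symmetric, so in equilibrium p_{Brew} = p_{Aroma}: the reaction function gives (5/6)p_{Aroma} = 9.5, hence p_{Aroma} = 11.4.
q_{Aroma} = 48 − 3·11.4 + 11.4 = 25.2.
Profit = (11.4 − 3)·25.2 = 211.68.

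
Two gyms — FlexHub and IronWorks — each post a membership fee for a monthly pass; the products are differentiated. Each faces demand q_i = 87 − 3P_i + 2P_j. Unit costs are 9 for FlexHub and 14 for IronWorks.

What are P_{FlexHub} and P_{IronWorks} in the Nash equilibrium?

29.4375, 31.3125

FlexHub's profit: π = (P_{FlexHub} − 9)(87 − 3P_{FlexHub} + 2P_{IronWorks}).
∂π/∂P_{FlexHub} = 114 − 6P_{FlexHub} + 2P_{IronWorks} = 0 ⇒ P_{FlexHub} = 19 + (1/3)P_{IronWorks}.
Similarly P_{IronWorks} = 21.5 + (1/3)P_{FlexHub}.
Plugging P_{IronWorks} into FlexHub's best response: P_{FlexHub} = 19 + (1/3)(21.5 + (1/3)P_{FlexHub}) ⇒ (8/9)P_{FlexHub} = 157/6, so P_{FlexHub} = 29.4375.
Then P_{IronWorks} = 21.5 + (1/3)·29.4375 = 31.3125.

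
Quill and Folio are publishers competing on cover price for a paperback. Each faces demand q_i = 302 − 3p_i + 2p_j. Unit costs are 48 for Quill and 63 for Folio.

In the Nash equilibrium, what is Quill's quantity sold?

198.9375

Quill's profit: π = (p_{Quill} − 48)(302 − 3p_{Quill} + 2p_{Folio}).
∂π/∂p_{Quill} = 446 − 6p_{Quill} + 2p_{Folio} = 0 ⇒ p_{Quill} = 223/3 + (1/3)p_{Folio}.
Similarly p_{Folio} = 491/6 + (1/3)p_{Quill}.
Solving the two reaction functions simultaneously: (1 − (1/3)(1/3))p_{Quill} = 223/3 + (1/3)·(491/6), so (8/9)p_{Quill} = 1829/18 and p_{Quill} = 114.3125.
Then p_{Folio} = 491/6 + (1/3)·114.3125 = 119.9375.
q_{Quill} = 302 − 3·114.3125 + 2·119.9375 = 198.9375.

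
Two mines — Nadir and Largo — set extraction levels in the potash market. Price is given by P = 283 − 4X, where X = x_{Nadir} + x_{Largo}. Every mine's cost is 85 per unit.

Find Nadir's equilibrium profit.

1089

Mine Nadir's profit: π = x_{Nadir}(283 − 4(x_{Nadir} + x_{Largo})) − 85x_{Nadir}.
∂π/∂x_{Nadir} = 198 − 8x_{Nadir} − 4x_{Largo} = 0, so x_{Nadir} = 24.75 − 0.5x_{Largo}.
By symmetry x_{Largo} = x_{Nadir}; substituting into the reaction function, 1.5x_{Nadir} = 24.75 and x_{Nadir} = 16.5.
Price P = 283 − 4·33 = 151.
Nadir's profit: (151 − 85)·16.5 = 1089.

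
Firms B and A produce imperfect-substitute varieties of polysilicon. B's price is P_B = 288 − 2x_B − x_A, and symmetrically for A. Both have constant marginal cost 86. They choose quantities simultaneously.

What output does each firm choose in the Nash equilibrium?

Firm B's profit: π = x_B(288 − 2x_B − x_A) − 86x_B.
∂π/∂x_B = 202 − 4x_B − x_A = 0 ⇒ x_B = 50.5 − 0.25x_A.
Setting x_B = x_A in the reaction function: x_B = 50.5 − 0.25x_B, so x_B = 50.5 / 1.25 = 40.4.

40.4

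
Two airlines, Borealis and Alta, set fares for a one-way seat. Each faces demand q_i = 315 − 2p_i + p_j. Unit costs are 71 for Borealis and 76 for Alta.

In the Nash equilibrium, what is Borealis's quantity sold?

Borealis's profit: π = (p_{Borealis} − 71)(315 − 2p_{Borealis} + p_{Alta}).
∂π/∂p_{Borealis} = 457 − 4p_{Borealis} + p_{Alta} = 0 ⇒ p_{Borealis} = 114.25 + 0.25p_{Alta}.
Similarly p_{Alta} = 116.75 + 0.25p_{Borealis}.
Solving the two reaction functions simultaneously: (1 − (0.25)(0.25))p_{Borealis} = 114.25 + 0.25·116.75, so 0.9375p_{Borealis} = 143.4375 and p_{Borealis} = 153.
Then p_{Alta} = 116.75 + 0.25·153 = 155.
q_{Borealis} = 315 − 2·153 + 155 = 164.

164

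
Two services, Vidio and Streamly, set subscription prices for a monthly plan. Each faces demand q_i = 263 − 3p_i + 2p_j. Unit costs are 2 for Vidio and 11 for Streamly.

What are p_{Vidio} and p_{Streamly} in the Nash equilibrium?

Vidio's profit: π = (p_{Vidio} − 2)(263 − 3p_{Vidio} + 2p_{Streamly}).
∂π/∂p_{Vidio} = 269 − 6p_{Vidio} + 2p_{Streamly} = 0 ⇒ p_{Vidio} = 269/6 + (1/3)p_{Streamly}.
Similarly p_{Streamly} = 148/3 + (1/3)p_{Vidio}.
Substituting the second reaction function into the first: p_{Vidio} = 269/6 + (1/3)(148/3 + (1/3)p_{Vidio}), which gives (8/9)p_{Vidio} = 1103/18 ⇒ p_{Vidio} = 68.9375.
Then p_{Streamly} = 148/3 + (1/3)·68.9375 = 72.3125.

68.9375, 72.3125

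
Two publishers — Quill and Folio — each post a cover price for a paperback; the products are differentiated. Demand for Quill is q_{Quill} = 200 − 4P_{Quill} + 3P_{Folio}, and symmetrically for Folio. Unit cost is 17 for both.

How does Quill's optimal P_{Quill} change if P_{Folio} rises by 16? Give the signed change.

6

Quill's profit: π = (P_{Quill} − 17)(200 − 4P_{Quill} + 3P_{Folio}).
∂π/∂P_{Quill} = 268 − 8P_{Quill} + 3P_{Folio} = 0 ⇒ P_{Quill} = 33.5 + 0.375P_{Folio}.
The reaction-function slope is 0.375, so a 16-unit rise in P_{Folio} moves P_{Quill} by 0.375 × 16 = 6. Quill's best response rises — the actions are strategic complements.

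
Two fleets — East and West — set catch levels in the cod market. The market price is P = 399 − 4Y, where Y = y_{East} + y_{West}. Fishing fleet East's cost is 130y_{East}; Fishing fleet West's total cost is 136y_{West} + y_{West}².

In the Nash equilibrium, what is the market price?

Fishing fleet East's profit: π = y_{East}(399 − 4(y_{East} + y_{West})) − 130y_{East}.
∂π/∂y_{East} = 269 − 8y_{East} − 4y_{West} = 0, so y_{East} = 33.625 − 0.5y_{West}.
For West: ∂π/∂y_{West} = 263 − 10y_{West} − 4y_{East} = 0 ⇒ y_{West} = 26.3 − 0.4y_{East}.
Plugging y_{West} into East's best response: y_{East} = 33.625 − 0.5(26.3 − 0.4y_{East}) ⇒ 0.8y_{East} = 20.475, so y_{East} = 819/32.
Then y_{West} = 26.3 − 0.4·(819/32) = 16.0625.
Equilibrium price: P = 399 − 4·(1333/32) = 232.375.

232.375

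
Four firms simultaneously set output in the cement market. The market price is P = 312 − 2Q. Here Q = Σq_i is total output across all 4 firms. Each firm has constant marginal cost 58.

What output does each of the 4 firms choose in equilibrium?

25.4

A representative firm's profit is π_i = q_i(312 − 2Q) − 58q_i, with Q = q_i + Σ_{j≠i} q_j.
First-order condition: 254 − 4q_i − 2Σ_{j≠i} q_j = 0.
In a symmetric equilibrium every firm chooses the same q, so Σ_{j≠i} q_j = 3q. The condition becomes 254 − 10q = 0, giving q = 254/10 = 25.4.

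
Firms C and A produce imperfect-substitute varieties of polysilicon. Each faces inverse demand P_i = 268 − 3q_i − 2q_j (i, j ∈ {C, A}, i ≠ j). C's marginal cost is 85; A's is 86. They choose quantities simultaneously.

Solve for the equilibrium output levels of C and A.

Firm C's profit: π = q_C(268 − 3q_C − 2q_A) − 85q_C.
∂π/∂q_C = 183 − 6q_C − 2q_A = 0 ⇒ q_C = 30.5 − (1/3)q_A.
Similarly q_A = 91/3 − (1/3)q_C.
Plugging q_A into C's best response: q_C = 30.5 − (1/3)(91/3 − (1/3)q_C) ⇒ (8/9)q_C = 367/18, so q_C = 22.9375.
Then q_A = 91/3 − (1/3)·22.9375 = 22.6875.

22.9375, 22.6875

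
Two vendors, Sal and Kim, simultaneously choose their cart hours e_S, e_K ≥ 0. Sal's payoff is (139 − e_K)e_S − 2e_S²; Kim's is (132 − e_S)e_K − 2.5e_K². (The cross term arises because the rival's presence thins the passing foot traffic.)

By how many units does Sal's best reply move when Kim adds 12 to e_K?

-3

Expanding Sal's payoff: 139e_S − e_Ke_S − 2e_S².
∂π/∂e_S = 139 − e_K − 4e_S = 0, so e_S = 34.75 − 0.25e_K.
The reaction-function slope is −0.25, so a 12-unit rise in e_K moves e_S by −0.25 × 12 = −3. Sal's best response falls — the actions are strategic substitutes.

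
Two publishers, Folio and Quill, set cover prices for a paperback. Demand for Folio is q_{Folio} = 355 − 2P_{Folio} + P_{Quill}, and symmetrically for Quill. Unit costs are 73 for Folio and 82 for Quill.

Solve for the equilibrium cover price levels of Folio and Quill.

Folio's profit: π = (P_{Folio} − 73)(355 − 2P_{Folio} + P_{Quill}).
∂π/∂P_{Folio} = 501 − 4P_{Folio} + P_{Quill} = 0 ⇒ P_{Folio} = 125.25 + 0.25P_{Quill}.
Similarly P_{Quill} = 129.75 + 0.25P_{Folio}.
Plugging P_{Quill} into Folio's best response: P_{Folio} = 125.25 + 0.25(129.75 + 0.25P_{Folio}) ⇒ 0.9375P_{Folio} = 157.6875, so P_{Folio} = 168.2.
Then P_{Quill} = 129.75 + 0.25·168.2 = 171.8.

168.2, 171.8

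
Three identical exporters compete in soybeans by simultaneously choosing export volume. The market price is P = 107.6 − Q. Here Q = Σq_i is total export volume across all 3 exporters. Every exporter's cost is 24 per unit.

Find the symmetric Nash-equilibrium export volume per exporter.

20.9

A representative exporter's profit is π_i = q_i(107.6 − Q) − 24q_i, with Q = q_i + Σ_{j≠i} q_j.
First-order condition: 83.6 − 2q_i − Σ_{j≠i} q_j = 0.
With identical exporters, set every q_j = q: then 83.6 − 2q − 2q = 0, i.e. q = 83.6/4 = 20.9.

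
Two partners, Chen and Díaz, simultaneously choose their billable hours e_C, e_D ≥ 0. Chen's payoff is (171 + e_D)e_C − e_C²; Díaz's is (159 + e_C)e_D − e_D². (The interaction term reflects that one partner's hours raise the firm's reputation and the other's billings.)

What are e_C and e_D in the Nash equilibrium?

Expanding Chen's payoff: 171e_C + e_De_C − e_C².
∂π/∂e_C = 171 + e_D − 2e_C = 0, so e_C = 85.5 + 0.5e_D.
Likewise for Díaz: e_D = 79.5 + 0.5e_C.
Plugging e_D into Chen's best response: e_C = 85.5 + 0.5(79.5 + 0.5e_C) ⇒ 0.75e_C = 125.25, so e_C = 167.
Then e_D = 79.5 + 0.5·167 = 163.

167, 163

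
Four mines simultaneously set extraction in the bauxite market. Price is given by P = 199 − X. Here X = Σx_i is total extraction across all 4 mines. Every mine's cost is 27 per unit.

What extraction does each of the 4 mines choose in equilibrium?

A representative mine's profit is π_i = x_i(199 − X) − 27x_i, with X = x_i + Σ_{j≠i} x_j.
First-order condition: 172 − 2x_i − Σ_{j≠i} x_j = 0.
With identical mines, set every x_j = x: then 172 − 2x − 3x = 0, i.e. x = 172/5 = 34.4.

34.4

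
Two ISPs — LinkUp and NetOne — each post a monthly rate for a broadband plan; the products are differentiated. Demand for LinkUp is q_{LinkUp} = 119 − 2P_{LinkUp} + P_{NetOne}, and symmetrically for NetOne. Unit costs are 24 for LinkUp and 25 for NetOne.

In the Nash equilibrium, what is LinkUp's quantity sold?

63.6

LinkUp's profit: π = (P_{LinkUp} − 24)(119 − 2P_{LinkUp} + P_{NetOne}).
∂π/∂P_{LinkUp} = 167 − 4P_{LinkUp} + P_{NetOne} = 0 ⇒ P_{LinkUp} = 41.75 + 0.25P_{NetOne}.
Similarly P_{NetOne} = 42.25 + 0.25P_{LinkUp}.
Plugging P_{NetOne} into LinkUp's best response: P_{LinkUp} = 41.75 + 0.25(42.25 + 0.25P_{LinkUp}) ⇒ 0.9375P_{LinkUp} = 52.3125, so P_{LinkUp} = 55.8.
Then P_{NetOne} = 42.25 + 0.25·55.8 = 56.2.
q_{LinkUp} = 119 − 2·55.8 + 56.2 = 63.6.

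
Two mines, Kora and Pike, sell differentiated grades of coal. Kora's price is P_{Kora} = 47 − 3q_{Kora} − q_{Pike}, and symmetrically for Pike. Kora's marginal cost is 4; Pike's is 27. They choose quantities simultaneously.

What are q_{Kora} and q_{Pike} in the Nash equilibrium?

6.8, 2.2

Mine Kora's profit: π = q_{Kora}(47 − 3q_{Kora} − q_{Pike}) − 4q_{Kora}.
∂π/∂q_{Kora} = 43 − 6q_{Kora} − q_{Pike} = 0 ⇒ q_{Kora} = 43/6 − (1/6)q_{Pike}.
Similarly q_{Pike} = 10/3 − (1/6)q_{Kora}.
Solving the two reaction functions simultaneously: (1 − (−1/6)(−1/6))q_{Kora} = 43/6 − (1/6)·(10/3), so (35/36)q_{Kora} = 119/18 and q_{Kora} = 6.8.
Then q_{Pike} = 10/3 − (1/6)·6.8 = 2.2.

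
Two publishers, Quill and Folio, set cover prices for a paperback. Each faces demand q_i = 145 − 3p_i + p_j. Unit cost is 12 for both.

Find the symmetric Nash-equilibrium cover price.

Quill's profit: π = (p_{Quill} − 12)(145 − 3p_{Quill} + p_{Folio}).
∂π/∂p_{Quill} = 181 − 6p_{Quill} + p_{Folio} = 0 ⇒ p_{Quill} = 181/6 + (1/6)p_{Folio}.
Setting p_{Quill} = p_{Folio} in the reaction function: p_{Quill} = 181/6 + (1/6)p_{Quill}, so p_{Quill} = (181/6) / (5/6) = 36.2.

36.2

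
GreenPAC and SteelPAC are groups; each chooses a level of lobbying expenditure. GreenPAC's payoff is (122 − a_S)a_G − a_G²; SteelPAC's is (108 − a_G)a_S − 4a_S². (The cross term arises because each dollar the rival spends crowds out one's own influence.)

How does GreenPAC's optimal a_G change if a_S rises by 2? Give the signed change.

-1

Expanding GreenPAC's payoff: 122a_G − a_Sa_G − a_G².
∂π/∂a_G = 122 − a_S − 2a_G = 0, so a_G = 61 − 0.5a_S.
The reaction-function slope is −0.5, so a 2-unit rise in a_S moves a_G by −0.5 × 2 = −1. GreenPAC's best response falls — the actions are strategic substitutes.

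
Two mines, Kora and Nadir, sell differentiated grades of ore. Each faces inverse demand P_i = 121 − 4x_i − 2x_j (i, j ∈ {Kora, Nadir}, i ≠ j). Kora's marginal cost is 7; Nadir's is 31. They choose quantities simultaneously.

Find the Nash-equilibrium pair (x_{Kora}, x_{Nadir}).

12.2, 8.2

Mine Kora's profit: π = x_{Kora}(121 − 4x_{Kora} − 2x_{Nadir}) − 7x_{Kora}.
∂π/∂x_{Kora} = 114 − 8x_{Kora} − 2x_{Nadir} = 0 ⇒ x_{Kora} = 14.25 − 0.25x_{Nadir}.
Similarly x_{Nadir} = 11.25 − 0.25x_{Kora}.
Solving the two reaction functions simultaneously: (1 − (−0.25)(−0.25))x_{Kora} = 14.25 − 0.25·11.25, so 0.9375x_{Kora} = 11.4375 and x_{Kora} = 12.2.
Then x_{Nadir} = 11.25 − 0.25·12.2 = 8.2.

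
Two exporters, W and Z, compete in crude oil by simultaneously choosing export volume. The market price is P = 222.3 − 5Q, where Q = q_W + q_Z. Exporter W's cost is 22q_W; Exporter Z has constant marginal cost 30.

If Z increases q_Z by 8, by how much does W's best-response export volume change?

-4

Exporter W's profit: π = q_W(222.3 − 5(q_W + q_Z)) − 22q_W.
∂π/∂q_W = 200.3 − 10q_W − 5q_Z = 0, so q_W = 20.03 − 0.5q_Z.
The reaction-function slope is −0.5, so an 8-unit rise in q_Z moves q_W by −0.5 × 8 = −4. W's best response falls — the actions are strategic substitutes.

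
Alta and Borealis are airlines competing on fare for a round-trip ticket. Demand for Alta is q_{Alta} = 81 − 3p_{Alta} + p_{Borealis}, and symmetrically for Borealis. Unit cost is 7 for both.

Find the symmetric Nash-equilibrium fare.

20.4

Alta's profit: π = (p_{Alta} − 7)(81 − 3p_{Alta} + p_{Borealis}).
∂π/∂p_{Alta} = 102 − 6p_{Alta} + p_{Borealis} = 0 ⇒ p_{Alta} = 17 + (1/6)p_{Borealis}.
The game is symmetric, so in equilibrium p_{Borealis} = p_{Alta}: the reaction function gives (5/6)p_{Alta} = 17, hence p_{Alta} = 20.4.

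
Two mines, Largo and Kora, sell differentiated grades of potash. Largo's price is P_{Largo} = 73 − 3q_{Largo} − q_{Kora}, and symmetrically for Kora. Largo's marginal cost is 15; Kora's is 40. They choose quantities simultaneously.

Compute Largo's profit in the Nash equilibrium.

243

Mine Largo's profit: π = q_{Largo}(73 − 3q_{Largo} − q_{Kora}) − 15q_{Largo}.
∂π/∂q_{Largo} = 58 − 6q_{Largo} − q_{Kora} = 0 ⇒ q_{Largo} = 29/3 − (1/6)q_{Kora}.
Similarly q_{Kora} = 5.5 − (1/6)q_{Largo}.
Solving the two reaction functions simultaneously: (1 − (−1/6)(−1/6))q_{Largo} = 29/3 − (1/6)·5.5, so (35/36)q_{Largo} = 8.75 and q_{Largo} = 9.
Then q_{Kora} = 5.5 − (1/6)·9 = 4.
P_{Largo} = 73 − 3·9 − 4 = 42.
Profit = (42 − 15)·9 = 243.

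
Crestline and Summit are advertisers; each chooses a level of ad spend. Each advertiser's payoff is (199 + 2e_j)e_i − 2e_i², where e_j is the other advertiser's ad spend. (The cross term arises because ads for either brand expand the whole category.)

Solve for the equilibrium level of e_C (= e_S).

99.5

Crestline's payoff is (199 + 2e_S)e_C − 2e_C².
∂π/∂e_C = 199 + 2e_S − 4e_C = 0, so e_C = 49.75 + 0.5e_S.
The game is symmetric, so in equilibrium e_S = e_C: the reaction function gives 0.5e_C = 49.75, hence e_C = 99.5.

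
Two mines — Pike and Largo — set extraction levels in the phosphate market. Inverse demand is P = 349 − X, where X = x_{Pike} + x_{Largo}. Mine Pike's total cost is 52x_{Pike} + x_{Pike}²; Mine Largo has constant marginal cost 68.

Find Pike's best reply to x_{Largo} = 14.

Mine Pike's profit: π = x_{Pike}(349 − (x_{Pike} + x_{Largo})) − 52x_{Pike} − x_{Pike}².
∂π/∂x_{Pike} = 297 − 4x_{Pike} − x_{Largo} = 0, so x_{Pike} = 74.25 − 0.25x_{Largo}.
At x_{Largo} = 14: x_{Pike} = 74.25 − 0.25·14 = 70.75.

70.75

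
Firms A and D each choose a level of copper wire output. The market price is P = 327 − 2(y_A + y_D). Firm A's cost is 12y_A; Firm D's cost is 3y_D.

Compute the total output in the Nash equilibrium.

Firm A's profit: π = y_A(327 − 2(y_A + y_D)) − 12y_A.
∂π/∂y_A = 315 − 4y_A − 2y_D = 0, so y_A = 78.75 − 0.5y_D.
By the same steps for D: y_D = 81 − 0.5y_A.
Substituting the second reaction function into the first: y_A = 78.75 − 0.5(81 − 0.5y_A), which gives 0.75y_A = 38.25 ⇒ y_A = 51.
Then y_D = 81 − 0.5·51 = 55.5.
Total output: 51 + 55.5 = 106.5.

106.5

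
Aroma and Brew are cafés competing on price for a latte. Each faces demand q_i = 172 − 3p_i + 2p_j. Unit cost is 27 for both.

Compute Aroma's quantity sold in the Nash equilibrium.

108.75

Aroma's profit: π = (p_{Aroma} − 27)(172 − 3p_{Aroma} + 2p_{Brew}).
∂π/∂p_{Aroma} = 253 − 6p_{Aroma} + 2p_{Brew} = 0 ⇒ p_{Aroma} = 253/6 + (1/3)p_{Brew}.
The game is symmetric, so in equilibrium p_{Brew} = p_{Aroma}: the reaction function gives (2/3)p_{Aroma} = 253/6, hence p_{Aroma} = 63.25.
q_{Aroma} = 172 − 3·63.25 + 2·63.25 = 108.75.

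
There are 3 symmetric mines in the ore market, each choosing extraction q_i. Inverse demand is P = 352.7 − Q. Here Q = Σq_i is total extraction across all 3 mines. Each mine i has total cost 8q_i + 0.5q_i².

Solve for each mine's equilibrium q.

68.94

A representative mine's profit is π_i = q_i(352.7 − Q) − 8q_i − 0.5q_i², with Q = q_i + Σ_{j≠i} q_j.
First-order condition: 344.7 − 3q_i − Σ_{j≠i} q_j = 0.
In a symmetric equilibrium every mine chooses the same q, so Σ_{j≠i} q_j = 2q. The condition becomes 344.7 − 5q = 0, giving q = 344.7/5 = 68.94.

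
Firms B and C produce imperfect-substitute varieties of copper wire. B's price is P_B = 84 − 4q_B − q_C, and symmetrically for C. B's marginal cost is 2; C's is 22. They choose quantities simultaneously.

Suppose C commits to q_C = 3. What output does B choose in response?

Firm B's profit: π = q_B(84 − 4q_B − q_C) − 2q_B.
∂π/∂q_B = 82 − 8q_B − q_C = 0 ⇒ q_B = 10.25 − 0.125q_C.
At q_C = 3: q_B = 10.25 − 0.125·3 = 9.875.

9.875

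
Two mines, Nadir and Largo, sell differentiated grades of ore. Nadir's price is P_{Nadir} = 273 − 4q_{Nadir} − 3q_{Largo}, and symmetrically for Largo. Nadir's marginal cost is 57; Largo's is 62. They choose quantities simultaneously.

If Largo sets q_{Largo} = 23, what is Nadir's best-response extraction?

Mine Nadir's profit: π = q_{Nadir}(273 − 4q_{Nadir} − 3q_{Largo}) − 57q_{Nadir}.
∂π/∂q_{Nadir} = 216 − 8q_{Nadir} − 3q_{Largo} = 0 ⇒ q_{Nadir} = 27 − 0.375q_{Largo}.
At q_{Largo} = 23: q_{Nadir} = 27 − 0.375·23 = 18.375.

18.375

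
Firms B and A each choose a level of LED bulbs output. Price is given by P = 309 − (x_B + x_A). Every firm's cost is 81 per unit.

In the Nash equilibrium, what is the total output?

152

Firm B's profit: π = x_B(309 − (x_B + x_A)) − 81x_B.
∂π/∂x_B = 228 − 2x_B − x_A = 0, so x_B = 114 − 0.5x_A.
Setting x_B = x_A in the reaction function: x_B = 114 − 0.5x_B, so x_B = 114 / 1.5 = 76.
Total output: 76 + 76 = 152.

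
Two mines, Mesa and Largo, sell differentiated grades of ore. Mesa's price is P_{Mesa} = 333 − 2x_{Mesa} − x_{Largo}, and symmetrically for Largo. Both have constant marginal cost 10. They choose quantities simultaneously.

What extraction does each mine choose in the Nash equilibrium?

Mine Mesa's profit: π = x_{Mesa}(333 − 2x_{Mesa} − x_{Largo}) − 10x_{Mesa}.
∂π/∂x_{Mesa} = 323 − 4x_{Mesa} − x_{Largo} = 0 ⇒ x_{Mesa} = 80.75 − 0.25x_{Largo}.
The game is symmetric, so in equilibrium x_{Largo} = x_{Mesa}: the reaction function gives 1.25x_{Mesa} = 80.75, hence x_{Mesa} = 64.6.

64.6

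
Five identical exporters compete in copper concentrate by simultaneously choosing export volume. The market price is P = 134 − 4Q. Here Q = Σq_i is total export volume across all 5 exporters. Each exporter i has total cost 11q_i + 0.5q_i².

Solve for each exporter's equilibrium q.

A representative exporter's profit is π_i = q_i(134 − 4Q) − 11q_i − 0.5q_i², with Q = q_i + Σ_{j≠i} q_j.
First-order condition: 123 − 9q_i − 4Σ_{j≠i} q_j = 0.
With identical exporters, set every q_j = q: then 123 − 9q − 16q = 0, i.e. q = 123/25 = 4.92.

4.92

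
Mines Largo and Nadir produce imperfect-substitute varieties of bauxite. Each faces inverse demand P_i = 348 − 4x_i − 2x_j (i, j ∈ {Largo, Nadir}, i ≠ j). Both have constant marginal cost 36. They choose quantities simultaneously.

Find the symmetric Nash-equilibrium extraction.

Mine Largo's profit: π = x_{Largo}(348 − 4x_{Largo} − 2x_{Nadir}) − 36x_{Largo}.
∂π/∂x_{Largo} = 312 − 8x_{Largo} − 2x_{Nadir} = 0 ⇒ x_{Largo} = 39 − 0.25x_{Nadir}.
The game is symmetric, so in equilibrium x_{Nadir} = x_{Largo}: the reaction function gives 1.25x_{Largo} = 39, hence x_{Largo} = 31.2.

31.2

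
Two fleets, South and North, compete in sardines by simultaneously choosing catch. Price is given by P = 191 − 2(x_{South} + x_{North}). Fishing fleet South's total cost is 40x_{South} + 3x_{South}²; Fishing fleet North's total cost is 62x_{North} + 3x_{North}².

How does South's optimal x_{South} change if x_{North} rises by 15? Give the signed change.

Fishing fleet South's profit: π = x_{South}(191 − 2(x_{South} + x_{North})) − 40x_{South} − 3x_{South}².
∂π/∂x_{South} = 151 − 10x_{South} − 2x_{North} = 0, so x_{South} = 15.1 − 0.2x_{North}.
The reaction-function slope is −0.2, so a 15-unit rise in x_{North} moves x_{South} by −0.2 × 15 = −3. South's best response falls — the actions are strategic substitutes.

-3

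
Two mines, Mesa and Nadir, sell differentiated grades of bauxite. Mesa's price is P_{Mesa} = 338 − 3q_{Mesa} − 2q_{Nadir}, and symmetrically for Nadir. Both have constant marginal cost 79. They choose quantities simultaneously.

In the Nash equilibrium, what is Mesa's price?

176.125

Mine Mesa's profit: π = q_{Mesa}(338 − 3q_{Mesa} − 2q_{Nadir}) − 79q_{Mesa}.
∂π/∂q_{Mesa} = 259 − 6q_{Mesa} − 2q_{Nadir} = 0 ⇒ q_{Mesa} = 259/6 − (1/3)q_{Nadir}.
The game is symmetric, so in equilibrium q_{Nadir} = q_{Mesa}: the reaction function gives (4/3)q_{Mesa} = 259/6, hence q_{Mesa} = 32.375.
P_{Mesa} = 338 − 3·32.375 − 2·32.375 = 176.125.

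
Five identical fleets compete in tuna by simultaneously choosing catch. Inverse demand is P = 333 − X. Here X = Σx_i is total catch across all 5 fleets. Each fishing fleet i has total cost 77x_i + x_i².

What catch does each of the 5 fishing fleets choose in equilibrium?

32

A representative fishing fleet's profit is π_i = x_i(333 − X) − 77x_i − x_i², with X = x_i + Σ_{j≠i} x_j.
First-order condition: 256 − 4x_i − Σ_{j≠i} x_j = 0.
In a symmetric equilibrium every fishing fleet chooses the same x, so Σ_{j≠i} x_j = 4x. The condition becomes 256 − 8x = 0, giving x = 256/8 = 32.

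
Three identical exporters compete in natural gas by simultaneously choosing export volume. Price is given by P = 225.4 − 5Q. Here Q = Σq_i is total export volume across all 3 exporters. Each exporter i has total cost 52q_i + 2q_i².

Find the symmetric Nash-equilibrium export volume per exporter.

7.225

A representative exporter's profit is π_i = q_i(225.4 − 5Q) − 52q_i − 2q_i², with Q = q_i + Σ_{j≠i} q_j.
First-order condition: 173.4 − 14q_i − 5Σ_{j≠i} q_j = 0.
In a symmetric equilibrium every exporter chooses the same q, so Σ_{j≠i} q_j = 2q. The condition becomes 173.4 − 24q = 0, giving q = 173.4/24 = 7.225.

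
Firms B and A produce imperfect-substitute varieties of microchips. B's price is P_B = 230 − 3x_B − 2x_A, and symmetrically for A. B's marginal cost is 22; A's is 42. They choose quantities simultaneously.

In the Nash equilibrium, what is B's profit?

Firm B's profit: π = x_B(230 − 3x_B − 2x_A) − 22x_B.
∂π/∂x_B = 208 − 6x_B − 2x_A = 0 ⇒ x_B = 104/3 − (1/3)x_A.
Similarly x_A = 94/3 − (1/3)x_B.
Solving the two reaction functions simultaneously: (1 − (−1/3)(−1/3))x_B = 104/3 − (1/3)·(94/3), so (8/9)x_B = 218/9 and x_B = 27.25.
Then x_A = 94/3 − (1/3)·27.25 = 22.25.
P_B = 230 − 3·27.25 − 2·22.25 = 103.75.
Profit = (103.75 − 22)·27.25 = 2227.6875.

2227.6875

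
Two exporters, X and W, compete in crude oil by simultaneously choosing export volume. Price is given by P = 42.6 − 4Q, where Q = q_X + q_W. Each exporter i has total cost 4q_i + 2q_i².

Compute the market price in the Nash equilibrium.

23.3

Exporter X's profit: π = q_X(42.6 − 4(q_X + q_W)) − 4q_X − 2q_X².
∂π/∂q_X = 38.6 − 12q_X − 4q_W = 0, so q_X = 193/60 − (1/3)q_W.
Setting q_X = q_W in the reaction function: q_X = 193/60 − (1/3)q_X, so q_X = (193/60) / (4/3) = 2.4125.
Equilibrium price: P = 42.6 − 4·4.825 = 23.3.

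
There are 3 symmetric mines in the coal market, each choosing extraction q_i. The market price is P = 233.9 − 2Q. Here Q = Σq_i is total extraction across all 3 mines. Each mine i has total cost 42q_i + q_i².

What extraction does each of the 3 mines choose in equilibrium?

A representative mine's profit is π_i = q_i(233.9 − 2Q) − 42q_i − q_i², with Q = q_i + Σ_{j≠i} q_j.
First-order condition: 191.9 − 6q_i − 2Σ_{j≠i} q_j = 0.
In a symmetric equilibrium every mine chooses the same q, so Σ_{j≠i} q_j = 2q. The condition becomes 191.9 − 10q = 0, giving q = 191.9/10 = 19.19.

19.19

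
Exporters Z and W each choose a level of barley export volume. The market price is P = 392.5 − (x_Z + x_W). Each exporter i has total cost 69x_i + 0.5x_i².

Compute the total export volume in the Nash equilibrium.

Exporter Z's profit: π = x_Z(392.5 − (x_Z + x_W)) − 69x_Z − 0.5x_Z².
∂π/∂x_Z = 323.5 − 3x_Z − x_W = 0, so x_Z = 647/6 − (1/3)x_W.
Setting x_Z = x_W in the reaction function: x_Z = 647/6 − (1/3)x_Z, so x_Z = (647/6) / (4/3) = 80.875.
Total export volume: 80.875 + 80.875 = 161.75.

161.75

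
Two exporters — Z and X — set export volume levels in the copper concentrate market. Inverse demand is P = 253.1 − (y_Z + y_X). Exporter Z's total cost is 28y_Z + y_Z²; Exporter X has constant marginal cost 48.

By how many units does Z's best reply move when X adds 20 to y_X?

-5

Exporter Z's profit: π = y_Z(253.1 − (y_Z + y_X)) − 28y_Z − y_Z².
∂π/∂y_Z = 225.1 − 4y_Z − y_X = 0, so y_Z = 56.275 − 0.25y_X.
The reaction-function slope is −0.25, so a 20-unit rise in y_X moves y_Z by −0.25 × 20 = −5. Z's best response falls — the actions are strategic substitutes.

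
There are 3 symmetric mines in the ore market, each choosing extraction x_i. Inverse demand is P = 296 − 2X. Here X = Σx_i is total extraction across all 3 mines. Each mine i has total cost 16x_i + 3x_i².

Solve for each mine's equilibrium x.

20

A representative mine's profit is π_i = x_i(296 − 2X) − 16x_i − 3x_i², with X = x_i + Σ_{j≠i} x_j.
First-order condition: 280 − 10x_i − 2Σ_{j≠i} x_j = 0.
With identical mines, set every x_j = x: then 280 − 10x − 4x = 0, i.e. x = 280/14 = 20.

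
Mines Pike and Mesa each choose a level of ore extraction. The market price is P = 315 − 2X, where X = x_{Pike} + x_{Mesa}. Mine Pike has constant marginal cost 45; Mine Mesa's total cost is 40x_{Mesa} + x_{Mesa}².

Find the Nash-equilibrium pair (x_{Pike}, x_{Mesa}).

53.5, 28

Mine Pike's profit: π = x_{Pike}(315 − 2(x_{Pike} + x_{Mesa})) − 45x_{Pike}.
∂π/∂x_{Pike} = 270 − 4x_{Pike} − 2x_{Mesa} = 0, so x_{Pike} = 67.5 − 0.5x_{Mesa}.
For Mesa: ∂π/∂x_{Mesa} = 275 − 6x_{Mesa} − 2x_{Pike} = 0 ⇒ x_{Mesa} = 275/6 − (1/3)x_{Pike}.
Substituting the second reaction function into the first: x_{Pike} = 67.5 − 0.5(275/6 − (1/3)x_{Pike}), which gives (5/6)x_{Pike} = 535/12 ⇒ x_{Pike} = 53.5.
Then x_{Mesa} = 275/6 − (1/3)·53.5 = 28.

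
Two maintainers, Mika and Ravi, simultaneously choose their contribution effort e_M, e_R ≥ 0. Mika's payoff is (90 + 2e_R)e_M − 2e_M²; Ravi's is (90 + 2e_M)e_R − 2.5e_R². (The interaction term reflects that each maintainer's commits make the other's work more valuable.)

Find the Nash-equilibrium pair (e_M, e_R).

39.375, 33.75

Expanding Mika's payoff: 90e_M + 2e_Re_M − 2e_M².
∂π/∂e_M = 90 + 2e_R − 4e_M = 0, so e_M = 22.5 + 0.5e_R.
Likewise for Ravi: e_R = 18 + 0.4e_M.
Plugging e_R into Mika's best response: e_M = 22.5 + 0.5(18 + 0.4e_M) ⇒ 0.8e_M = 31.5, so e_M = 39.375.
Then e_R = 18 + 0.4·39.375 = 33.75.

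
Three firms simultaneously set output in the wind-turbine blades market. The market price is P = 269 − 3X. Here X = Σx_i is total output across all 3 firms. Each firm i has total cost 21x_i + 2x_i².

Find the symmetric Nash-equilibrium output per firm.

A representative firm's profit is π_i = x_i(269 − 3X) − 21x_i − 2x_i², with X = x_i + Σ_{j≠i} x_j.
First-order condition: 248 − 10x_i − 3Σ_{j≠i} x_j = 0.
In a symmetric equilibrium every firm chooses the same x, so Σ_{j≠i} x_j = 2x. The condition becomes 248 − 16x = 0, giving x = 248/16 = 15.5.

15.5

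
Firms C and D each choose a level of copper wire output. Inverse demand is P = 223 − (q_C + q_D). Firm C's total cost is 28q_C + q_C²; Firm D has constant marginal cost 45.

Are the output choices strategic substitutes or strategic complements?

Firm C's profit: π = q_C(223 − (q_C + q_D)) − 28q_C − q_C².
∂π/∂q_C = 195 − 4q_C − q_D = 0, so q_C = 48.75 − 0.25q_D.
The best-response slope dq_C/dq_D = −0.25 < 0: the reaction function is downward-sloping, so the choices are strategic substitutes.

strategic substitutes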